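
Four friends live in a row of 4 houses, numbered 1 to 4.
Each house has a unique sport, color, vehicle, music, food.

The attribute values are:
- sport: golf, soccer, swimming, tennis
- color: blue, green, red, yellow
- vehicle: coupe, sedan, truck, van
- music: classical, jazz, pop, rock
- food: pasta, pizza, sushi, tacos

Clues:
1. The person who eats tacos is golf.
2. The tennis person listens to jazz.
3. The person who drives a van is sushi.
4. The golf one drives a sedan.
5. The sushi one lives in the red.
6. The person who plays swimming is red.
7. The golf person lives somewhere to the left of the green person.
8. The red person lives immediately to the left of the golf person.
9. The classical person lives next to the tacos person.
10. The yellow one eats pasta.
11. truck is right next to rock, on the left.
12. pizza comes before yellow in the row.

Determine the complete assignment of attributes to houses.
Solution:

House | Sport | Color | Vehicle | Music | Food
----------------------------------------------
  1   | swimming | red | van | classical | sushi
  2   | golf | blue | sedan | pop | tacos
  3   | tennis | green | truck | jazz | pizza
  4   | soccer | yellow | coupe | rock | pasta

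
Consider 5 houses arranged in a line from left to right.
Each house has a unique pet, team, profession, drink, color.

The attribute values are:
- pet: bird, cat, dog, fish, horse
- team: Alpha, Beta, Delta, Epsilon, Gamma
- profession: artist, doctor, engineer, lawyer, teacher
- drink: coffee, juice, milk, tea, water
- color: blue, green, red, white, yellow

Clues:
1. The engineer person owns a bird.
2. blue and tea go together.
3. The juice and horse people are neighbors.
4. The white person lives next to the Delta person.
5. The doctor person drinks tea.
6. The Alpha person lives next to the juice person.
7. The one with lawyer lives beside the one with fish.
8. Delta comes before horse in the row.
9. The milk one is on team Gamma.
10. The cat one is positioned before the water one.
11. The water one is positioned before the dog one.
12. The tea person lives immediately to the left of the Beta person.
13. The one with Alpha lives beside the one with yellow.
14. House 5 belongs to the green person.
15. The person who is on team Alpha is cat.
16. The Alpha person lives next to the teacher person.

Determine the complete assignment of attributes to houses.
Solution:

House | Pet | Team | Profession | Drink | Color
-----------------------------------------------
  1   | cat | Alpha | lawyer | coffee | white
  2   | fish | Delta | teacher | juice | yellow
  3   | horse | Epsilon | doctor | tea | blue
  4   | bird | Beta | engineer | water | red
  5   | dog | Gamma | artist | milk | green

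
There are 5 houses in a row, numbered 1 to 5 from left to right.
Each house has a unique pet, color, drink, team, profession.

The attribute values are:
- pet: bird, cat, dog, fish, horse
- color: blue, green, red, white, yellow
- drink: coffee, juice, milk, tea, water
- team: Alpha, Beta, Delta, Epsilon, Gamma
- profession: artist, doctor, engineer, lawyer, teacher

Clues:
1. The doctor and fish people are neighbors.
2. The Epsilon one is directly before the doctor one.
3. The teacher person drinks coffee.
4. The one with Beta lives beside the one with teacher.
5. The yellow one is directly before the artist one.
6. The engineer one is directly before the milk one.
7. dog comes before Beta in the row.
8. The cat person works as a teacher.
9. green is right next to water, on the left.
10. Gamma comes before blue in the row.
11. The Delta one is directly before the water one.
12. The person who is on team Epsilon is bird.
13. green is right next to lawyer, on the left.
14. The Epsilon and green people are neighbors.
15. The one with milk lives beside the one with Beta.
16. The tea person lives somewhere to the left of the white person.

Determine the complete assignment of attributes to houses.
Solution:

House | Pet | Color | Drink | Team | Profession
-----------------------------------------------
  1   | bird | red | tea | Epsilon | engineer
  2   | dog | green | milk | Delta | doctor
  3   | fish | white | water | Beta | lawyer
  4   | cat | yellow | coffee | Gamma | teacher
  5   | horse | blue | juice | Alpha | artist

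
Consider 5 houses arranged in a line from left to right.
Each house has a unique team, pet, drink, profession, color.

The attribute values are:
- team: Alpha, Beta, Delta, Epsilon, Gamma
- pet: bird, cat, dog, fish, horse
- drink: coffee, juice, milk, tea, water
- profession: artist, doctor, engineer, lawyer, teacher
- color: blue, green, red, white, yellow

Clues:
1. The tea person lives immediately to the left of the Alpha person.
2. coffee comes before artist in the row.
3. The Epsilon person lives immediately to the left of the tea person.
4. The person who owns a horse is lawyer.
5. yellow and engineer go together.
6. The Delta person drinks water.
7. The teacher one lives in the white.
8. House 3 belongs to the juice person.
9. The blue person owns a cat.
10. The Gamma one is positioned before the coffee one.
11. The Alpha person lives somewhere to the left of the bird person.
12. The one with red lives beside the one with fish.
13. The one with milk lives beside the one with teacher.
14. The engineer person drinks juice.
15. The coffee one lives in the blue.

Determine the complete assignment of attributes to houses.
Solution:

House | Team | Pet | Drink | Profession | Color
-----------------------------------------------
  1   | Epsilon | horse | milk | lawyer | red
  2   | Gamma | fish | tea | teacher | white
  3   | Alpha | dog | juice | engineer | yellow
  4   | Beta | cat | coffee | doctor | blue
  5   | Delta | bird | water | artist | green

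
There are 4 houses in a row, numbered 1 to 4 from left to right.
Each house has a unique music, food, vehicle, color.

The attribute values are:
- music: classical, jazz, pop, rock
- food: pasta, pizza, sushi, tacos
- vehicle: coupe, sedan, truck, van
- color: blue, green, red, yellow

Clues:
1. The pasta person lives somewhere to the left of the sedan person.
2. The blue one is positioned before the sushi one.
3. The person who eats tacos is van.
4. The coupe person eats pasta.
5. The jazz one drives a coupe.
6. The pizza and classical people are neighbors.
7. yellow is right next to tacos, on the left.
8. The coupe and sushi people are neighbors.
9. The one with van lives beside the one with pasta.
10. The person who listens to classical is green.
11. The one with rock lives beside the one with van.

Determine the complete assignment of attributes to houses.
Solution:

House | Music | Food | Vehicle | Color
--------------------------------------
  1   | rock | pizza | truck | yellow
  2   | classical | tacos | van | green
  3   | jazz | pasta | coupe | blue
  4   | pop | sushi | sedan | red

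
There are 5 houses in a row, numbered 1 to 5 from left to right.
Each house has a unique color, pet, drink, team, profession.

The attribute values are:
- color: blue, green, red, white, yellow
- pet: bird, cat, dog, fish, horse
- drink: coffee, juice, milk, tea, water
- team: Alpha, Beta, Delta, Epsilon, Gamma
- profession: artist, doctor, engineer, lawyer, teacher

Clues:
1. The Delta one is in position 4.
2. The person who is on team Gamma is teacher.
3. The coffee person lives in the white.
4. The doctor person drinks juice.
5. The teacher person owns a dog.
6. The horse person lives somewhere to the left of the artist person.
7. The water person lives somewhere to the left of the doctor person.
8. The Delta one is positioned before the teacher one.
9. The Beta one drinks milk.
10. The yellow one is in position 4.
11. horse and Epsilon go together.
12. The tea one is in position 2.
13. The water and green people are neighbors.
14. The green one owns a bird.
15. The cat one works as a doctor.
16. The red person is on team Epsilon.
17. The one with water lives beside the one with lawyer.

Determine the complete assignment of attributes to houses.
Solution:

House | Color | Pet | Drink | Team | Profession
-----------------------------------------------
  1   | red | horse | water | Epsilon | engineer
  2   | green | bird | tea | Alpha | lawyer
  3   | blue | fish | milk | Beta | artist
  4   | yellow | cat | juice | Delta | doctor
  5   | white | dog | coffee | Gamma | teacher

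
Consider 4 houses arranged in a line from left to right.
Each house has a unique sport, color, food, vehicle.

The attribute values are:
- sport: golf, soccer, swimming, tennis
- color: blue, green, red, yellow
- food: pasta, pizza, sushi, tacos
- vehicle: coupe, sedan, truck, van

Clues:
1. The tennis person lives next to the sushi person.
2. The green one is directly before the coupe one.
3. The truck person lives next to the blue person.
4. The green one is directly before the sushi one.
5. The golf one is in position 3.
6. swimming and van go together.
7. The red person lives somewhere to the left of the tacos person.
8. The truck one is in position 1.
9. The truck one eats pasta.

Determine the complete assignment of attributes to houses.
Solution:

House | Sport | Color | Food | Vehicle
--------------------------------------
  1   | tennis | green | pasta | truck
  2   | soccer | blue | sushi | coupe
  3   | golf | red | pizza | sedan
  4   | swimming | yellow | tacos | van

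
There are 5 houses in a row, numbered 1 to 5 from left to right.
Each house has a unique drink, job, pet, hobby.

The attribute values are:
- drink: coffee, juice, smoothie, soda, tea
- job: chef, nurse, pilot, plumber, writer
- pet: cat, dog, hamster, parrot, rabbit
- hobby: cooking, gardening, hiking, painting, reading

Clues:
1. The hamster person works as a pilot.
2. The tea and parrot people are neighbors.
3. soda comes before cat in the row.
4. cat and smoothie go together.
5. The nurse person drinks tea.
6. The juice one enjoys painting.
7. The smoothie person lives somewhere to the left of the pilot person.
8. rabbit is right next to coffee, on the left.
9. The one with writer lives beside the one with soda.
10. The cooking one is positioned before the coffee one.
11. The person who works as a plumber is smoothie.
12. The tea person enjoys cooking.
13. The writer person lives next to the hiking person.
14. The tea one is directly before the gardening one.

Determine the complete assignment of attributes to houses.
Solution:

House | Drink | Job | Pet | Hobby
---------------------------------
  1   | tea | nurse | rabbit | cooking
  2   | coffee | writer | parrot | gardening
  3   | soda | chef | dog | hiking
  4   | smoothie | plumber | cat | reading
  5   | juice | pilot | hamster | painting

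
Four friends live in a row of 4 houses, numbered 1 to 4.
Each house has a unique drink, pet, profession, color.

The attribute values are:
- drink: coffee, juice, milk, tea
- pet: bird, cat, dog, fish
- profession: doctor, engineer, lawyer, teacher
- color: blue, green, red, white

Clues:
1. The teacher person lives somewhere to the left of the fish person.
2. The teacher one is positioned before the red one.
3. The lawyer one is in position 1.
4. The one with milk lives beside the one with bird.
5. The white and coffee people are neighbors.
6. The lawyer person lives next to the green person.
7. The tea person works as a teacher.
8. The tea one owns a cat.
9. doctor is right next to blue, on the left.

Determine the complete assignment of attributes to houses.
Solution:

House | Drink | Pet | Profession | Color
----------------------------------------
  1   | milk | dog | lawyer | white
  2   | coffee | bird | doctor | green
  3   | tea | cat | teacher | blue
  4   | juice | fish | engineer | red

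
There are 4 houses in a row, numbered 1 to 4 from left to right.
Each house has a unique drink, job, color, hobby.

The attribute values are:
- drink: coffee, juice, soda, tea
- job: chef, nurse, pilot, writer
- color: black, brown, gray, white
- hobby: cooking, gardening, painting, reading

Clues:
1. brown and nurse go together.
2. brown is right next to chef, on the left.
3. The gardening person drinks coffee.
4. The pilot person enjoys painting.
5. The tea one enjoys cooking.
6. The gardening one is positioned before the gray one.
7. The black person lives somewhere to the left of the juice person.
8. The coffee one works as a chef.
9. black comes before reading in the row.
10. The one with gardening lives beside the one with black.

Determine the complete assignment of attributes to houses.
Solution:

House | Drink | Job | Color | Hobby
-----------------------------------
  1   | tea | nurse | brown | cooking
  2   | coffee | chef | white | gardening
  3   | soda | pilot | black | painting
  4   | juice | writer | gray | reading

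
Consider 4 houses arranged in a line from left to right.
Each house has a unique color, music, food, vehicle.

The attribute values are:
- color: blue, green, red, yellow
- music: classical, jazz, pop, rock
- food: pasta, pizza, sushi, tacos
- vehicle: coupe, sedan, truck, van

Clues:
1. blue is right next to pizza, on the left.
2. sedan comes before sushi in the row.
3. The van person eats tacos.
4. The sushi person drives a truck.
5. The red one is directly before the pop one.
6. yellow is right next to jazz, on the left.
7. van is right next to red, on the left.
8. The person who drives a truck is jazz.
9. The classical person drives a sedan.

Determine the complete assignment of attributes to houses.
Solution:

House | Color | Music | Food | Vehicle
--------------------------------------
  1   | blue | rock | tacos | van
  2   | red | classical | pizza | sedan
  3   | yellow | pop | pasta | coupe
  4   | green | jazz | sushi | truck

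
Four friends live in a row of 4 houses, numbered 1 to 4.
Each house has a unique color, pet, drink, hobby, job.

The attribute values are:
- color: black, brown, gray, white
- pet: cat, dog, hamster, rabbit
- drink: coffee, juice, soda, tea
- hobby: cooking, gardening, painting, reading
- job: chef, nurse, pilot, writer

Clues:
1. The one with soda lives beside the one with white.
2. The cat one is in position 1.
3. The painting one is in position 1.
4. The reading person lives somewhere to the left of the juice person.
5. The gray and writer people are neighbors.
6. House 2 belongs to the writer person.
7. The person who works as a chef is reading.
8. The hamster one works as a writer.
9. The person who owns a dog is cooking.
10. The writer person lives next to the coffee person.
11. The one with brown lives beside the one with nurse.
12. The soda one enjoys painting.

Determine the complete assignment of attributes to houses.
Solution:

House | Color | Pet | Drink | Hobby | Job
-----------------------------------------
  1   | gray | cat | soda | painting | pilot
  2   | white | hamster | tea | gardening | writer
  3   | brown | rabbit | coffee | reading | chef
  4   | black | dog | juice | cooking | nurse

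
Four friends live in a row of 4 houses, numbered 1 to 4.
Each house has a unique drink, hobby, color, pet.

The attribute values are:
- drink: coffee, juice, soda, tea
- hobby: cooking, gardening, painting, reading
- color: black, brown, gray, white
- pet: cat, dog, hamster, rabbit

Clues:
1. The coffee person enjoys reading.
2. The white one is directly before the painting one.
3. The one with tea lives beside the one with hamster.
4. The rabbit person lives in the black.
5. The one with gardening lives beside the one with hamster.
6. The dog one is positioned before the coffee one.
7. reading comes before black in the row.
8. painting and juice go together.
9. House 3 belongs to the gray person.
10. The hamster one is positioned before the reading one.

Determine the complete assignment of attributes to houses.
Solution:

House | Drink | Hobby | Color | Pet
-----------------------------------
  1   | tea | gardening | white | dog
  2   | juice | painting | brown | hamster
  3   | coffee | reading | gray | cat
  4   | soda | cooking | black | rabbit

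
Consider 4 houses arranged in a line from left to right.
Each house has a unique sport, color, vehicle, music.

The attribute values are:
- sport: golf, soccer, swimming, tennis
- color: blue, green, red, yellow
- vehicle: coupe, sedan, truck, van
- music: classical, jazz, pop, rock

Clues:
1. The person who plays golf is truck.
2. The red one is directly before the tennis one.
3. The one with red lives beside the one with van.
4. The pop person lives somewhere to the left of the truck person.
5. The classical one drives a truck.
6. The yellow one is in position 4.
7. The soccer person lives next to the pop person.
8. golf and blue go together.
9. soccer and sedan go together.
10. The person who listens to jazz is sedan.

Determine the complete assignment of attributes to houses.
Solution:

House | Sport | Color | Vehicle | Music
---------------------------------------
  1   | soccer | red | sedan | jazz
  2   | tennis | green | van | pop
  3   | golf | blue | truck | classical
  4   | swimming | yellow | coupe | rock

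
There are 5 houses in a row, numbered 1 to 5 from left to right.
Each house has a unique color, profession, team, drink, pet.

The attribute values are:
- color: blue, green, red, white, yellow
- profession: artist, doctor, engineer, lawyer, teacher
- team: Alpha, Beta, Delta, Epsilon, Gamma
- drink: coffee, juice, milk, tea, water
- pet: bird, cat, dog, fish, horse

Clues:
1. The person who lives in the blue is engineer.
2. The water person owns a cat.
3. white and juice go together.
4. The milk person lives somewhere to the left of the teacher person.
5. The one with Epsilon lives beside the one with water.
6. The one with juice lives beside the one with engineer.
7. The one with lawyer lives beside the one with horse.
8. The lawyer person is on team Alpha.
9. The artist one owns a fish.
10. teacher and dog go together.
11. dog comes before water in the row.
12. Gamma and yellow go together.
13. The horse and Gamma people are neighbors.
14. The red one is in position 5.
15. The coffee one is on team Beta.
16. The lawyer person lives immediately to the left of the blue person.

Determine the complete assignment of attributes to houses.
Solution:

House | Color | Profession | Team | Drink | Pet
-----------------------------------------------
  1   | white | lawyer | Alpha | juice | bird
  2   | blue | engineer | Beta | coffee | horse
  3   | yellow | artist | Gamma | milk | fish
  4   | green | teacher | Epsilon | tea | dog
  5   | red | doctor | Delta | water | cat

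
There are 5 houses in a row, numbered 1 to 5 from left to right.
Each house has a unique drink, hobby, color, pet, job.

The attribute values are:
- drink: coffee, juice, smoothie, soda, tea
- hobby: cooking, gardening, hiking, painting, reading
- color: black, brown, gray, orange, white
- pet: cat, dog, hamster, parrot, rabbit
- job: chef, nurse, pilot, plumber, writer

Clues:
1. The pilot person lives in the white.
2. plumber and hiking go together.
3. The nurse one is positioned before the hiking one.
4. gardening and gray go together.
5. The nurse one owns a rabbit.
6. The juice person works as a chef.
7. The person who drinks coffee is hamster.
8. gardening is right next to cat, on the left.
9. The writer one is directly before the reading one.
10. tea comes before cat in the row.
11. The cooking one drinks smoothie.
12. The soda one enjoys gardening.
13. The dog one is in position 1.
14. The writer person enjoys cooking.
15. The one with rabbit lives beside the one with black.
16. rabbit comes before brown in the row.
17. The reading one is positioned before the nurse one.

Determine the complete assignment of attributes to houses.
Solution:

House | Drink | Hobby | Color | Pet | Job
-----------------------------------------
  1   | smoothie | cooking | orange | dog | writer
  2   | tea | reading | white | parrot | pilot
  3   | soda | gardening | gray | rabbit | nurse
  4   | juice | painting | black | cat | chef
  5   | coffee | hiking | brown | hamster | plumber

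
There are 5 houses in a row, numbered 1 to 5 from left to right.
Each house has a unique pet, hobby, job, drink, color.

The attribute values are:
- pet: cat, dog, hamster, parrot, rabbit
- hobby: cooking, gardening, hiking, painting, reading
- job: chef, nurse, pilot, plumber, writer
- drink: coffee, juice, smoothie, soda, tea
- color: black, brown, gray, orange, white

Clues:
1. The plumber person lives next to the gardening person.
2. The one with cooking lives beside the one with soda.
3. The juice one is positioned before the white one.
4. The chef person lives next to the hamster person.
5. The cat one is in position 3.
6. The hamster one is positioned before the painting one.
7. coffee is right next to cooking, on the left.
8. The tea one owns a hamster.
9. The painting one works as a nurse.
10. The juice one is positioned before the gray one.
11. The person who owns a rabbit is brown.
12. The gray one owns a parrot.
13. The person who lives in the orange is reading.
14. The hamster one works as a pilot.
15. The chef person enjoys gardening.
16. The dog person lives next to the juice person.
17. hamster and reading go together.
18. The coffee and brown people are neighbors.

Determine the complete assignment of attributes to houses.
Solution:

House | Pet | Hobby | Job | Drink | Color
-----------------------------------------
  1   | dog | hiking | writer | coffee | black
  2   | rabbit | cooking | plumber | juice | brown
  3   | cat | gardening | chef | soda | white
  4   | hamster | reading | pilot | tea | orange
  5   | parrot | painting | nurse | smoothie | gray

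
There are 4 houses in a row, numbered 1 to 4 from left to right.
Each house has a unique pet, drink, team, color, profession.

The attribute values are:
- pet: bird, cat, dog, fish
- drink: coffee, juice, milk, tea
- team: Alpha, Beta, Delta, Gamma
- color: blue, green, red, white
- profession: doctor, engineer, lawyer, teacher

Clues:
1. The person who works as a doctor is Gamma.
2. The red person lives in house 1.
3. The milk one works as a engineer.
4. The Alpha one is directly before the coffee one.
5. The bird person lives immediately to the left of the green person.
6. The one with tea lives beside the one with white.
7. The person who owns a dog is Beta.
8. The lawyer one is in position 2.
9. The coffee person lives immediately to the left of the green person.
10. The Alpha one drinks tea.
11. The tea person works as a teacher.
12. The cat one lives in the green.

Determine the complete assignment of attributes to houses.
Solution:

House | Pet | Drink | Team | Color | Profession
-----------------------------------------------
  1   | fish | tea | Alpha | red | teacher
  2   | bird | coffee | Delta | white | lawyer
  3   | cat | juice | Gamma | green | doctor
  4   | dog | milk | Beta | blue | engineer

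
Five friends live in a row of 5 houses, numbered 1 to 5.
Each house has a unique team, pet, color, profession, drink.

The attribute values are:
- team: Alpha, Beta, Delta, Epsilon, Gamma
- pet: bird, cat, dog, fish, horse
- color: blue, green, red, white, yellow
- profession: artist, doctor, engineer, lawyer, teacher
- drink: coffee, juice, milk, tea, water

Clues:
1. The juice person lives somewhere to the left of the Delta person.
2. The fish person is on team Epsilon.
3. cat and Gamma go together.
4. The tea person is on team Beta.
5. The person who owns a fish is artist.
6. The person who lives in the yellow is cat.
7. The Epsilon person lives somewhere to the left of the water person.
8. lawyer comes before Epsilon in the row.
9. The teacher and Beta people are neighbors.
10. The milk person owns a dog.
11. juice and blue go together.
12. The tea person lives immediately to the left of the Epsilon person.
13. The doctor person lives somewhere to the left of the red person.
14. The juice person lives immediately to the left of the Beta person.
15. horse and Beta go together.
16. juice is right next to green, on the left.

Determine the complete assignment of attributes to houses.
Solution:

House | Team | Pet | Color | Profession | Drink
-----------------------------------------------
  1   | Alpha | bird | blue | teacher | juice
  2   | Beta | horse | green | lawyer | tea
  3   | Epsilon | fish | white | artist | coffee
  4   | Gamma | cat | yellow | doctor | water
  5   | Delta | dog | red | engineer | milk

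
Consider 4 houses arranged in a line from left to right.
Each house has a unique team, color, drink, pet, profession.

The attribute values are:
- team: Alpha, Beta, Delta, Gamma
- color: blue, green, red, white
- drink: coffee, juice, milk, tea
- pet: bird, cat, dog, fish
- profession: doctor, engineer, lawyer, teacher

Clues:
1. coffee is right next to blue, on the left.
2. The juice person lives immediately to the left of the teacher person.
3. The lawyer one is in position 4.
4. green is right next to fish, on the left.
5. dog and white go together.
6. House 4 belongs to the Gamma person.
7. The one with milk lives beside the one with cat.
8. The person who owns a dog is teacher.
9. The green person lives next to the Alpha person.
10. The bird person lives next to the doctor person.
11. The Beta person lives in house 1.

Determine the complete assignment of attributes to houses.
Solution:

House | Team | Color | Drink | Pet | Profession
-----------------------------------------------
  1   | Beta | green | coffee | bird | engineer
  2   | Alpha | blue | juice | fish | doctor
  3   | Delta | white | milk | dog | teacher
  4   | Gamma | red | tea | cat | lawyer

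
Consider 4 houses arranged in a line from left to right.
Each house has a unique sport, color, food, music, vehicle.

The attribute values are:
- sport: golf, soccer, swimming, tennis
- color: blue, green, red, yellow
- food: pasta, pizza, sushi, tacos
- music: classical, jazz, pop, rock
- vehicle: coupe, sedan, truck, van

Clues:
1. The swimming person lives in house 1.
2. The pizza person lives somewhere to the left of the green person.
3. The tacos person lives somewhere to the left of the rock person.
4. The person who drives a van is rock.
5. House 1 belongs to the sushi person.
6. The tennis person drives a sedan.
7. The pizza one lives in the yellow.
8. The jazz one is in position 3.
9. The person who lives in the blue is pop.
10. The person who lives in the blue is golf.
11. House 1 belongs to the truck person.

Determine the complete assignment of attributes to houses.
Solution:

House | Sport | Color | Food | Music | Vehicle
----------------------------------------------
  1   | swimming | red | sushi | classical | truck
  2   | golf | blue | tacos | pop | coupe
  3   | tennis | yellow | pizza | jazz | sedan
  4   | soccer | green | pasta | rock | van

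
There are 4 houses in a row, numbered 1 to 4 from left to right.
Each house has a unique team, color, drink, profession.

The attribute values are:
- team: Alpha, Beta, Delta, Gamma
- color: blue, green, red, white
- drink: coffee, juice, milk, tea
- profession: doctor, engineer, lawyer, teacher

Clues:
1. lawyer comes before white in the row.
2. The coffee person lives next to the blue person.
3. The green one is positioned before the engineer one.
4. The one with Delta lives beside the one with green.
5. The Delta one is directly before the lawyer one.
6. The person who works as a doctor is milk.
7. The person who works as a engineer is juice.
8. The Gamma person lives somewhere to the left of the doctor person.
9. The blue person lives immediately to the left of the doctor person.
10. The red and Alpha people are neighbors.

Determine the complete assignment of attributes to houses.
Solution:

House | Team | Color | Drink | Profession
-----------------------------------------
  1   | Delta | red | tea | teacher
  2   | Alpha | green | coffee | lawyer
  3   | Gamma | blue | juice | engineer
  4   | Beta | white | milk | doctor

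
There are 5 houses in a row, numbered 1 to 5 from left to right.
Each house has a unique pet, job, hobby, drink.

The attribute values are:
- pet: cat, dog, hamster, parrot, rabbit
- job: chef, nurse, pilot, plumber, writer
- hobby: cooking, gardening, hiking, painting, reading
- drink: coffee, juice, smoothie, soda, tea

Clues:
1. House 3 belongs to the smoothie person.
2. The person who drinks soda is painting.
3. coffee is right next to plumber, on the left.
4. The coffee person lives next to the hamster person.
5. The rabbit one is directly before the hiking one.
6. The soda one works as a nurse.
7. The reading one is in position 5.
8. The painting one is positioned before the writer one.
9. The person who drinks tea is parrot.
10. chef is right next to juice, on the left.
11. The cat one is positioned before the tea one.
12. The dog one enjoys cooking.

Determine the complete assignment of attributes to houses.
Solution:

House | Pet | Job | Hobby | Drink
---------------------------------
  1   | rabbit | chef | gardening | coffee
  2   | hamster | plumber | hiking | juice
  3   | dog | pilot | cooking | smoothie
  4   | cat | nurse | painting | soda
  5   | parrot | writer | reading | tea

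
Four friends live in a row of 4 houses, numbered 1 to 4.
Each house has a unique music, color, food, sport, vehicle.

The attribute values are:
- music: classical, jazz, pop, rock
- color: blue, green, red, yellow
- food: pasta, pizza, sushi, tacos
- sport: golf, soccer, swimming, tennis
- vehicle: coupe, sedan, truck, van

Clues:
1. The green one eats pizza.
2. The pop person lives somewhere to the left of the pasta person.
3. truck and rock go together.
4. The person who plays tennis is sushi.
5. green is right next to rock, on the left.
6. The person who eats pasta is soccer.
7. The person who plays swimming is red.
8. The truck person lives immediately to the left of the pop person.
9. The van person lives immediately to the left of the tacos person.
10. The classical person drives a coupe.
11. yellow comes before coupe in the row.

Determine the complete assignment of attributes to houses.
Solution:

House | Music | Color | Food | Sport | Vehicle
----------------------------------------------
  1   | jazz | green | pizza | golf | van
  2   | rock | red | tacos | swimming | truck
  3   | pop | yellow | sushi | tennis | sedan
  4   | classical | blue | pasta | soccer | coupe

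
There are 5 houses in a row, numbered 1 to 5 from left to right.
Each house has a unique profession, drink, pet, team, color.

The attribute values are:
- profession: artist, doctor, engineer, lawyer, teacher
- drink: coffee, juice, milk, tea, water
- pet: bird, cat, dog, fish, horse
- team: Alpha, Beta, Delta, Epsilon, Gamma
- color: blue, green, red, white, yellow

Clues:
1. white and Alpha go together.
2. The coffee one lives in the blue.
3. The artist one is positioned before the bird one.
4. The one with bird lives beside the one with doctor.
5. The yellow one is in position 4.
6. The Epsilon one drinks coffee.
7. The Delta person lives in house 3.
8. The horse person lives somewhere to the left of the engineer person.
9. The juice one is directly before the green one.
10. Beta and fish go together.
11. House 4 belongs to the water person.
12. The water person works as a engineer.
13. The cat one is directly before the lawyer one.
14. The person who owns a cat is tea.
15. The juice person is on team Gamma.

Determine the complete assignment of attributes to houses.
Solution:

House | Profession | Drink | Pet | Team | Color
-----------------------------------------------
  1   | artist | tea | cat | Alpha | white
  2   | lawyer | juice | bird | Gamma | red
  3   | doctor | milk | horse | Delta | green
  4   | engineer | water | fish | Beta | yellow
  5   | teacher | coffee | dog | Epsilon | blue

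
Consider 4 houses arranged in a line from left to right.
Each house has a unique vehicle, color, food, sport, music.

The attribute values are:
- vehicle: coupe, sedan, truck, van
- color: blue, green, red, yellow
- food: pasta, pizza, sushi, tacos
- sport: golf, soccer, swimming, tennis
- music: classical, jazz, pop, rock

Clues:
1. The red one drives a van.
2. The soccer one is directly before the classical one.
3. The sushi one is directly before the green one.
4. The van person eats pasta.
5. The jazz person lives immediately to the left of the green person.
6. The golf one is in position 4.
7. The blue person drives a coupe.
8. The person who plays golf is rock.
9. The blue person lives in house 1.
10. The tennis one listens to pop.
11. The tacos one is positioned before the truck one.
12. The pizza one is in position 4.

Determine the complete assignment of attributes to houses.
Solution:

House | Vehicle | Color | Food | Sport | Music
----------------------------------------------
  1   | coupe | blue | sushi | soccer | jazz
  2   | sedan | green | tacos | swimming | classical
  3   | van | red | pasta | tennis | pop
  4   | truck | yellow | pizza | golf | rock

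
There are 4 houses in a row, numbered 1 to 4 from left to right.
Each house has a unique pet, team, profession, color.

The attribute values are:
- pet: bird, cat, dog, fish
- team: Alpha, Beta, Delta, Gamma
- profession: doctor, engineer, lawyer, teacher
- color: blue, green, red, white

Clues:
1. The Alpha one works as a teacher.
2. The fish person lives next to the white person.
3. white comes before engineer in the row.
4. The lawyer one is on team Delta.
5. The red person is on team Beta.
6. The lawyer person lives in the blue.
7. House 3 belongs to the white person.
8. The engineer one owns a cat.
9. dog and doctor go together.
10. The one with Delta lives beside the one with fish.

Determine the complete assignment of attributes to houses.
Solution:

House | Pet | Team | Profession | Color
---------------------------------------
  1   | bird | Delta | lawyer | blue
  2   | fish | Alpha | teacher | green
  3   | dog | Gamma | doctor | white
  4   | cat | Beta | engineer | red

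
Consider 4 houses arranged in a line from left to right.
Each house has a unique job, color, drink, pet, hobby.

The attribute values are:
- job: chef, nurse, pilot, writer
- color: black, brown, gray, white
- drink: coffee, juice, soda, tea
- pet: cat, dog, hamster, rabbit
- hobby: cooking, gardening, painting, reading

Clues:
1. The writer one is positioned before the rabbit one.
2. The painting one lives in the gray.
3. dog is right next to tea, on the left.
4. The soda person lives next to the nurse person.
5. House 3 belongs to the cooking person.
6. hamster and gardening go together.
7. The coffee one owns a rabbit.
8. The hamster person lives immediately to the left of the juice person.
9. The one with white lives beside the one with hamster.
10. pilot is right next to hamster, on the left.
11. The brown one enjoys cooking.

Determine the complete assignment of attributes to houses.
Solution:

House | Job | Color | Drink | Pet | Hobby
-----------------------------------------
  1   | pilot | white | soda | dog | reading
  2   | nurse | black | tea | hamster | gardening
  3   | writer | brown | juice | cat | cooking
  4   | chef | gray | coffee | rabbit | painting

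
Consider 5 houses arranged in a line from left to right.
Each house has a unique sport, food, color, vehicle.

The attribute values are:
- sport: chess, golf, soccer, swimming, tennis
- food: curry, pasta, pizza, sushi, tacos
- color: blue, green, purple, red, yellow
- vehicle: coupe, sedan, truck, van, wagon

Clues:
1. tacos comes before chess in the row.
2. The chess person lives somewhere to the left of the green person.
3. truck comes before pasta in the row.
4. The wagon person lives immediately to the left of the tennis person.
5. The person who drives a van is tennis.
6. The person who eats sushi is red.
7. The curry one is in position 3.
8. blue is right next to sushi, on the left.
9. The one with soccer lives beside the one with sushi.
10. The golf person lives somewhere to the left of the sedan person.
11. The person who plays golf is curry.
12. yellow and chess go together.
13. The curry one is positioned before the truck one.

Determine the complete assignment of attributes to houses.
Solution:

House | Sport | Food | Color | Vehicle
--------------------------------------
  1   | soccer | tacos | blue | wagon
  2   | tennis | sushi | red | van
  3   | golf | curry | purple | coupe
  4   | chess | pizza | yellow | truck
  5   | swimming | pasta | green | sedan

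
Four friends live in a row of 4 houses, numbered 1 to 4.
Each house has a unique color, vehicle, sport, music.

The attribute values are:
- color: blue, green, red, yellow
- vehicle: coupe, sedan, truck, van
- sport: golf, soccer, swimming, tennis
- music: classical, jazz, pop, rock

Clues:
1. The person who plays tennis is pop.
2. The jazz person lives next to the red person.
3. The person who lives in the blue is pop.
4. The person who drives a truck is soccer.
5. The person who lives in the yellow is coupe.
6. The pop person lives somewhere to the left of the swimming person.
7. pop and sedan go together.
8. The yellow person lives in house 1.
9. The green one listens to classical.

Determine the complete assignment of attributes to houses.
Solution:

House | Color | Vehicle | Sport | Music
---------------------------------------
  1   | yellow | coupe | golf | jazz
  2   | red | truck | soccer | rock
  3   | blue | sedan | tennis | pop
  4   | green | van | swimming | classical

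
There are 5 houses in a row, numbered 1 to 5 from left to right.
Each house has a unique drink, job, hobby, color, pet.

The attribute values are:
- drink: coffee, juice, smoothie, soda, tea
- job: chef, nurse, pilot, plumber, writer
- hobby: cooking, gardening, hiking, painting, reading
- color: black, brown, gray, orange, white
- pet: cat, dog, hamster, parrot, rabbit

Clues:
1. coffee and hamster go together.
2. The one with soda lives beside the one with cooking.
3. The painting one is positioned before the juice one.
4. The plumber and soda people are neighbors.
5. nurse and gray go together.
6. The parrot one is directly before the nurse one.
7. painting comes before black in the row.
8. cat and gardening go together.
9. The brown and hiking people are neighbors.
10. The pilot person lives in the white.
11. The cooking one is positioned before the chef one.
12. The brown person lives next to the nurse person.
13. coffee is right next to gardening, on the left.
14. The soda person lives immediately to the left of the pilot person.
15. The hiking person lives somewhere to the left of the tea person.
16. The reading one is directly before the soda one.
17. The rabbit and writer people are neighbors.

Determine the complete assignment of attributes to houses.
Solution:

House | Drink | Job | Hobby | Color | Pet
-----------------------------------------
  1   | smoothie | plumber | reading | brown | parrot
  2   | soda | nurse | hiking | gray | dog
  3   | tea | pilot | cooking | white | rabbit
  4   | coffee | writer | painting | orange | hamster
  5   | juice | chef | gardening | black | cat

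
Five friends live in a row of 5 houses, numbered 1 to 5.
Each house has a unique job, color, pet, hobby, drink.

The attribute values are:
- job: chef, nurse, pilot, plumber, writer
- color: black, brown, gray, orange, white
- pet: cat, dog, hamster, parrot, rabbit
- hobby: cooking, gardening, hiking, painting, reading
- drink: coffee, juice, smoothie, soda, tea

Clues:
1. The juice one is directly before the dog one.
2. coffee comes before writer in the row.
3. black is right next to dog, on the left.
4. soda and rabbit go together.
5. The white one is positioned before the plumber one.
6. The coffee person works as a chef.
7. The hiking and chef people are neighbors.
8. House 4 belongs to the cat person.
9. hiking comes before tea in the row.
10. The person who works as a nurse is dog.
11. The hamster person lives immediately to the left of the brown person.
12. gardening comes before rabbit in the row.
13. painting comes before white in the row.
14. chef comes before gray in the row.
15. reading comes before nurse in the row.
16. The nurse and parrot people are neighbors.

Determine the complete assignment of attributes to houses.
Solution:

House | Job | Color | Pet | Hobby | Drink
-----------------------------------------
  1   | pilot | black | hamster | reading | juice
  2   | nurse | brown | dog | hiking | smoothie
  3   | chef | orange | parrot | painting | coffee
  4   | writer | white | cat | gardening | tea
  5   | plumber | gray | rabbit | cooking | soda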